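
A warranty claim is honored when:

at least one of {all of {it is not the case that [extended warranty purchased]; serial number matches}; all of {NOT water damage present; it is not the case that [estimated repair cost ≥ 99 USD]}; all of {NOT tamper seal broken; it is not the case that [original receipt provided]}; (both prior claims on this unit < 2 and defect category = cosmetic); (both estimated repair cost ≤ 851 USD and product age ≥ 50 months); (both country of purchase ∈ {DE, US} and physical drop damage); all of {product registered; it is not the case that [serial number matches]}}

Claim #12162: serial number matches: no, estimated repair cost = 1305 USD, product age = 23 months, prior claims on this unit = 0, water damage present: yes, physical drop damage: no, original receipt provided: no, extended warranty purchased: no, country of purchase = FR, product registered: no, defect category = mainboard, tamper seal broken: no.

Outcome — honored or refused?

Honored

Atomic conditions:
  extended warranty purchased: no → false
  serial number matches: no → false
  NOT water damage present: yes → false
  estimated repair cost ≥ 99 USD: 1305 ≥ 99 is true
  NOT tamper seal broken: no → true
  original receipt provided: no → false
  prior claims on this unit < 2: 0 < 2 is true
  defect category = cosmetic: mainboard == cosmetic is false
  estimated repair cost ≤ 851 USD: 1305 ≤ 851 is false
  product age ≥ 50 months: 23 ≥ 50 is false
  country of purchase ∈ {DE, US}: FR is not in the set → false
  physical drop damage: no → false
  product registered: no → false
Combine:
[1.1] NOT false = true
[1] true AND false = false
[2.2] NOT true = false
[2] false AND false = false
[3.2] NOT false = true
[3] true AND true = true
[4] true AND false = false
[5] false AND false = false
[6] false AND false = false
[7.2] NOT false = true
[7] false AND true = false
[root] false OR false OR true OR false OR false OR false OR false = true
Overall: true → honored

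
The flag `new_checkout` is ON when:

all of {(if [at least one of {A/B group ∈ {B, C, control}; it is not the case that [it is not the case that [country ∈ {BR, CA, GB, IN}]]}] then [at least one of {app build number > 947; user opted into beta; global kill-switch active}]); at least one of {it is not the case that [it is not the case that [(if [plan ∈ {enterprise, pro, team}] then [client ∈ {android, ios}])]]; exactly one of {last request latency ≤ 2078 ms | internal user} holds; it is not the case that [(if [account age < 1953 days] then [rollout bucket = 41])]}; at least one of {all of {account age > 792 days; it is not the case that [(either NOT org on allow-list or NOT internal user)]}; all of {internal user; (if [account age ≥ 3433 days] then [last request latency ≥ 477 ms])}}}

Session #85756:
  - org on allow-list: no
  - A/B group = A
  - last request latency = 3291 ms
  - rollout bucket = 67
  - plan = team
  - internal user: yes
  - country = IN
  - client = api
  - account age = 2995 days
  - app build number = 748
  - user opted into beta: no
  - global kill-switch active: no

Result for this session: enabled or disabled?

Disabled

Atomic conditions:
  A/B group ∈ {B, C, control}: A is not in the set → false
  country ∈ {BR, CA, GB, IN}: IN is in the set → true
  app build number > 947: 748 > 947 is false
  user opted into beta: no → false
  global kill-switch active: no → false
  plan ∈ {enterprise, pro, team}: team is in the set → true
  client ∈ {android, ios}: api is not in the set → false
  last request latency ≤ 2078 ms: 3291 ≤ 2078 is false
  internal user: yes → true
  account age < 1953 days: 2995 < 1953 is false
  rollout bucket = 41: 67 == 41 is false
  account age > 792 days: 2995 > 792 is true
  NOT org on allow-list: no → true
  NOT internal user: yes → false
  account age ≥ 3433 days: 2995 ≥ 3433 is false
  last request latency ≥ 477 ms: 3291 ≥ 477 is true
Combine:
[1.1.2.1] NOT true = false
[1.1.2] NOT false = true
[1.1] false OR true = true
[1.2] false OR false OR false = false
[1] true → false = false
[2.1.1.1] true → false = false
[2.1.1] NOT false = true
[2.1] NOT true = false
[2.2] exactly-one(false, true) = true
[2.3.1] false → false (antecedent false ⇒ implication holds) = true
[2.3] NOT true = false
[2] false OR true OR false = true
[3.1.2.1] true OR false = true
[3.1.2] NOT true = false
[3.1] true AND false = false
[3.2.2] false → true (antecedent false ⇒ implication holds) = true
[3.2] true AND true = true
[3] false OR true = true
[root] false AND true AND true = false
Overall: false → disabled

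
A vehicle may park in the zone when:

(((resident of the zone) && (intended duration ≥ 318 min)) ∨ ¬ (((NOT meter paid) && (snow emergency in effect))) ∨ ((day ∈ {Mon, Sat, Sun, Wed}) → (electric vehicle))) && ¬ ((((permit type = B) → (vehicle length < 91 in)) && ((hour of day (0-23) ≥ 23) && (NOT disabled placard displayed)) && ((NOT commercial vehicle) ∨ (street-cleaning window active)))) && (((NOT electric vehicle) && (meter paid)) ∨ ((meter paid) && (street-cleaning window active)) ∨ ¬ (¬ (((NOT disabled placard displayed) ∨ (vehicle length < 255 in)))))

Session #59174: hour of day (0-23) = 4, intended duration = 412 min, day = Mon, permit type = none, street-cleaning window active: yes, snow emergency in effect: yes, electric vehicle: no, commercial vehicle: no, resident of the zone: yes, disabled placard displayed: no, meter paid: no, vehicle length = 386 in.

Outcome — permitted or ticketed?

Atomic conditions:
  resident of the zone: yes → true
  intended duration ≥ 318 min: 412 ≥ 318 is true
  NOT meter paid: no → true
  snow emergency in effect: yes → true
  day ∈ {Mon, Sat, Sun, Wed}: Mon is in the set → true
  electric vehicle: no → false
  permit type = B: none == B is false
  vehicle length < 91 in: 386 < 91 is false
  hour of day (0-23) ≥ 23: 4 ≥ 23 is false
  NOT disabled placard displayed: no → true
  NOT commercial vehicle: no → true
  street-cleaning window active: yes → true
  NOT electric vehicle: no → true
  meter paid: no → false
  vehicle length < 255 in: 386 < 255 is false
Combine:
[1.1] true AND true = true
[1.2.1] true AND true = true
[1.2] NOT true = false
[1.3] true → false = false
[1] true OR false OR false = true
[2.1.1] false → false (antecedent false ⇒ implication holds) = true
[2.1.2] false AND true = false
[2.1.3] true OR true = true
[2.1] true AND false AND true = false
[2] NOT false = true
[3.1] true AND false = false
[3.2] false AND true = false
[3.3.1.1] true OR false = true
[3.3.1] NOT true = false
[3.3] NOT false = true
[3] false OR false OR true = true
[root] true AND true AND true = true
Overall: true → permitted

Permitted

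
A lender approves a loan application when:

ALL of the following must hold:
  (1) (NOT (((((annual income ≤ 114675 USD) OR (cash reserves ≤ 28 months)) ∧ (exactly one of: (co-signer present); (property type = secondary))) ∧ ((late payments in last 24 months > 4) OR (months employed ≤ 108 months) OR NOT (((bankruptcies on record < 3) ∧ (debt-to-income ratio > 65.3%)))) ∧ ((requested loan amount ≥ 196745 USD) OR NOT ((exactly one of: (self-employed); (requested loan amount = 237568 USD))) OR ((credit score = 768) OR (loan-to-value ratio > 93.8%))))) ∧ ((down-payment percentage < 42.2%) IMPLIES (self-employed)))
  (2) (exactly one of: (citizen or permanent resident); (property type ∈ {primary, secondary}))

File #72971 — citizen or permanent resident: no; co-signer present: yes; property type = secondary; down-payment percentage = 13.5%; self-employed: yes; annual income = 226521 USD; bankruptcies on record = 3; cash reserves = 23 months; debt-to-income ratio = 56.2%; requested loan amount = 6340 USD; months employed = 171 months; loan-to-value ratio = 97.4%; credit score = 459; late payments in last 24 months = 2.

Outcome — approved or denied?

Atomic conditions:
  annual income ≤ 114675 USD: 226521 ≤ 114675 is false
  cash reserves ≤ 28 months: 23 ≤ 28 is true
  co-signer present: yes → true
  property type = secondary: secondary == secondary is true
  late payments in last 24 months > 4: 2 > 4 is false
  months employed ≤ 108 months: 171 ≤ 108 is false
  bankruptcies on record < 3: 3 < 3 is false
  debt-to-income ratio > 65.3%: 56.2 > 65.3 is false
  requested loan amount ≥ 196745 USD: 6340 ≥ 196745 is false
  self-employed: yes → true
  requested loan amount = 237568 USD: 6340 == 237568 is false
  credit score = 768: 459 == 768 is false
  loan-to-value ratio > 93.8%: 97.4 > 93.8 is true
  down-payment percentage < 42.2%: 13.5 < 42.2 is true
  citizen or permanent resident: no → false
  property type ∈ {primary, secondary}: secondary is in the set → true
Combine:
[1.1.1.1.1] false OR true = true
[1.1.1.1.2] exactly-one(true, true) = false
[1.1.1.1] true AND false = false
[1.1.1.2.3.1] false AND false = false
[1.1.1.2.3] NOT false = true
[1.1.1.2] false OR false OR true = true
[1.1.1.3.2.1] exactly-one(true, false) = true
[1.1.1.3.2] NOT true = false
[1.1.1.3.3] false OR true = true
[1.1.1.3] false OR false OR true = true
[1.1.1] false AND true AND true = false
[1.1] NOT false = true
[1.2] true → true = true
[1] true AND true = true
[2] exactly-one(false, true) = true
[root] true AND true = true
Overall: true → approved

Approved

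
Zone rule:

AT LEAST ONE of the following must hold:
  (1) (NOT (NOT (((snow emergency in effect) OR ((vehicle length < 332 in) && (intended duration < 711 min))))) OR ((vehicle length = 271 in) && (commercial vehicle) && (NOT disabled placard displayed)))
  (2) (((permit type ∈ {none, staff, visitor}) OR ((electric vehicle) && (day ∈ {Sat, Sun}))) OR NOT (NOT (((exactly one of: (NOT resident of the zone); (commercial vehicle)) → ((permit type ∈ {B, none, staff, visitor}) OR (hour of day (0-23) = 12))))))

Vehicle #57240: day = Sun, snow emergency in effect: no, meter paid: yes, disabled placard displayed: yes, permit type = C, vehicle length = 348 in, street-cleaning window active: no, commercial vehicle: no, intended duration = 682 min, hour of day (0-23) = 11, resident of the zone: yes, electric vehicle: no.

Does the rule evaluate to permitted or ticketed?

Atomic conditions:
  snow emergency in effect: no → false
  vehicle length < 332 in: 348 < 332 is false
  intended duration < 711 min: 682 < 711 is true
  vehicle length = 271 in: 348 == 271 is false
  commercial vehicle: no → false
  NOT disabled placard displayed: yes → false
  permit type ∈ {none, staff, visitor}: C is not in the set → false
  electric vehicle: no → false
  day ∈ {Sat, Sun}: Sun is in the set → true
  NOT resident of the zone: yes → false
  permit type ∈ {B, none, staff, visitor}: C is not in the set → false
  hour of day (0-23) = 12: 11 == 12 is false
Combine:
[1.1.1.1.2] false AND true = false
[1.1.1.1] false OR false = false
[1.1.1] NOT false = true
[1.1] NOT true = false
[1.2] false AND false AND false = false
[1] false OR false = false
[2.1.2] false AND true = false
[2.1] false OR false = false
[2.2.1.1.1] exactly-one(false, false) = false
[2.2.1.1.2] false OR false = false
[2.2.1.1] false → false (antecedent false ⇒ implication holds) = true
[2.2.1] NOT true = false
[2.2] NOT false = true
[2] false OR true = true
[root] false OR true = true
Overall: true → permitted

Permitted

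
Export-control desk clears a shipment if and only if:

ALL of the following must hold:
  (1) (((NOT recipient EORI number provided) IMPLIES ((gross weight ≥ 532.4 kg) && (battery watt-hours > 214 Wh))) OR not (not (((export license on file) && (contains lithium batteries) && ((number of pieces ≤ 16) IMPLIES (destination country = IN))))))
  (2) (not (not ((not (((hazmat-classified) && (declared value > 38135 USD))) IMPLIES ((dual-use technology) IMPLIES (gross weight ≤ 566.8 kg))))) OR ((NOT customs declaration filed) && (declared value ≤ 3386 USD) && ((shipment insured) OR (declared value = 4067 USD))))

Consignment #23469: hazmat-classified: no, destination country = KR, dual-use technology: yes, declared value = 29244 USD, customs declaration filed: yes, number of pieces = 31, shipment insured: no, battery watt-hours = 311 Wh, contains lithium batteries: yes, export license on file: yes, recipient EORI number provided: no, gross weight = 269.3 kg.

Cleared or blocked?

Cleared

Atomic conditions:
  NOT recipient EORI number provided: no → true
  gross weight ≥ 532.4 kg: 269.3 ≥ 532.4 is false
  battery watt-hours > 214 Wh: 311 > 214 is true
  export license on file: yes → true
  contains lithium batteries: yes → true
  number of pieces ≤ 16: 31 ≤ 16 is false
  destination country = IN: KR == IN is false
  hazmat-classified: no → false
  declared value > 38135 USD: 29244 > 38135 is false
  dual-use technology: yes → true
  gross weight ≤ 566.8 kg: 269.3 ≤ 566.8 is true
  NOT customs declaration filed: yes → false
  declared value ≤ 3386 USD: 29244 ≤ 3386 is false
  shipment insured: no → false
  declared value = 4067 USD: 29244 == 4067 is false
Combine:
[1.1.2] false AND true = false
[1.1] true → false = false
[1.2.1.1.3] false → false (antecedent false ⇒ implication holds) = true
[1.2.1.1] true AND true AND true = true
[1.2.1] NOT true = false
[1.2] NOT false = true
[1] false OR true = true
[2.1.1.1.1.1] false AND false = false
[2.1.1.1.1] NOT false = true
[2.1.1.1.2] true → true = true
[2.1.1.1] true → true = true
[2.1.1] NOT true = false
[2.1] NOT false = true
[2.2.3] false OR false = false
[2.2] false AND false AND false = false
[2] true OR false = true
[root] true AND true = true
Overall: true → cleared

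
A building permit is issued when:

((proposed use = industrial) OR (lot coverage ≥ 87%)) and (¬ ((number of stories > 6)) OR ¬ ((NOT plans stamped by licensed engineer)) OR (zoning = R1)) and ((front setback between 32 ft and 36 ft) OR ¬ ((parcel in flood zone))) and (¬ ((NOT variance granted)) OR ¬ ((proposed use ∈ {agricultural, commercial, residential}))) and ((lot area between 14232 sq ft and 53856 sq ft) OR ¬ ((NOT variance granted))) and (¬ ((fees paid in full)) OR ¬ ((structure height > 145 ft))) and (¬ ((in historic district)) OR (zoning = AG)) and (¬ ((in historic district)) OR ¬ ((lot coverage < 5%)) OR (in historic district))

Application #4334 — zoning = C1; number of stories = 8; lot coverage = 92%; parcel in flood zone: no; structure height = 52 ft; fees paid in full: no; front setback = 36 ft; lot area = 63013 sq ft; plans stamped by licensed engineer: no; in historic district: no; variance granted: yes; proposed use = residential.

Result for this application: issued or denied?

Denied

Atomic conditions:
  proposed use = industrial: residential == industrial is false
  lot coverage ≥ 87%: 92 ≥ 87 is true
  number of stories > 6: 8 > 6 is true
  NOT plans stamped by licensed engineer: no → true
  zoning = R1: C1 == R1 is false
  front setback between 32 ft and 36 ft: 36 in [32, 36] is true
  parcel in flood zone: no → false
  NOT variance granted: yes → false
  proposed use ∈ {agricultural, commercial, residential}: residential is in the set → true
  lot area between 14232 sq ft and 53856 sq ft: 63013 in [14232, 53856] is false
  fees paid in full: no → false
  structure height > 145 ft: 52 > 145 is false
  in historic district: no → false
  zoning = AG: C1 == AG is false
  lot coverage < 5%: 92 < 5 is false
Combine:
[1] false OR true = true
[2.1] NOT true = false
[2.2] NOT true = false
[2] false OR false OR false = false
[3.2] NOT false = true
[3] true OR true = true
[4.1] NOT false = true
[4.2] NOT true = false
[4] true OR false = true
[5.2] NOT false = true
[5] false OR true = true
[6.1] NOT false = true
[6.2] NOT false = true
[6] true OR true = true
[7.1] NOT false = true
[7] true OR false = true
[8.1] NOT false = true
[8.2] NOT false = true
[8] true OR true OR false = true
[root] true AND false AND true AND true AND true AND true AND true AND true = false
Overall: false → denied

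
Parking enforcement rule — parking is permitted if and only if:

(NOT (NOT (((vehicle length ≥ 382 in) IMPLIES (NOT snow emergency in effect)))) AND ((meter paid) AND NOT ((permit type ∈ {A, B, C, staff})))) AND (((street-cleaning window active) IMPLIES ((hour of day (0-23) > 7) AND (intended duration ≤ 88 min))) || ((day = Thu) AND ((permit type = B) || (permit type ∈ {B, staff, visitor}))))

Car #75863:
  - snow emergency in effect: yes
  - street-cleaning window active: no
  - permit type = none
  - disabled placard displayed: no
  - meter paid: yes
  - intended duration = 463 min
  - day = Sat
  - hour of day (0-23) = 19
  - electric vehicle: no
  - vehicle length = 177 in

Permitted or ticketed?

Permitted

Atomic conditions:
  vehicle length ≥ 382 in: 177 ≥ 382 is false
  NOT snow emergency in effect: yes → false
  meter paid: yes → true
  permit type ∈ {A, B, C, staff}: none is not in the set → false
  street-cleaning window active: no → false
  hour of day (0-23) > 7: 19 > 7 is true
  intended duration ≤ 88 min: 463 ≤ 88 is false
  day = Thu: Sat == Thu is false
  permit type = B: none == B is false
  permit type ∈ {B, staff, visitor}: none is not in the set → false
Combine:
[1.1.1.1] false → false (antecedent false ⇒ implication holds) = true
[1.1.1] NOT true = false
[1.1] NOT false = true
[1.2.2] NOT false = true
[1.2] true AND true = true
[1] true AND true = true
[2.1.2] true AND false = false
[2.1] false → false (antecedent false ⇒ implication holds) = true
[2.2.2] false OR false = false
[2.2] false AND false = false
[2] true OR false = true
[root] true AND true = true
Overall: true → permitted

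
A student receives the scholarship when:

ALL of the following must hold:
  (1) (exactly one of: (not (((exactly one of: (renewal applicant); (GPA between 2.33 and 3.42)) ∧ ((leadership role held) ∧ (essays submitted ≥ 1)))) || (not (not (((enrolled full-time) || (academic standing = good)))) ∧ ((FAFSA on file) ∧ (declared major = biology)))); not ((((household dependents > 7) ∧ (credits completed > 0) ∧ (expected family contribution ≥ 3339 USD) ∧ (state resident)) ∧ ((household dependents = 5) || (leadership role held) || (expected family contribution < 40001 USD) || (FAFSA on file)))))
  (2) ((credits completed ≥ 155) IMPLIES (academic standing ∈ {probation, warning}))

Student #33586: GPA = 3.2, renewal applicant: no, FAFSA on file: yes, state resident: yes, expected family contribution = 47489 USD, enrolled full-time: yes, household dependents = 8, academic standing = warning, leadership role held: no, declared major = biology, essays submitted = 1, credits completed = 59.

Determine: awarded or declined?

Atomic conditions:
  renewal applicant: no → false
  GPA between 2.33 and 3.42: 3.2 in [2.33, 3.42] is true
  leadership role held: no → false
  essays submitted ≥ 1: 1 ≥ 1 is true
  enrolled full-time: yes → true
  academic standing = good: warning == good is false
  FAFSA on file: yes → true
  declared major = biology: biology == biology is true
  household dependents > 7: 8 > 7 is true
  credits completed > 0: 59 > 0 is true
  expected family contribution ≥ 3339 USD: 47489 ≥ 3339 is true
  state resident: yes → true
  household dependents = 5: 8 == 5 is false
  expected family contribution < 40001 USD: 47489 < 40001 is false
  credits completed ≥ 155: 59 ≥ 155 is false
  academic standing ∈ {probation, warning}: warning is in the set → true
Combine:
[1.1.1.1.1] exactly-one(false, true) = true
[1.1.1.1.2] false AND true = false
[1.1.1.1] true AND false = false
[1.1.1] NOT false = true
[1.1.2.1.1.1] true OR false = true
[1.1.2.1.1] NOT true = false
[1.1.2.1] NOT false = true
[1.1.2.2] true AND true = true
[1.1.2] true AND true = true
[1.1] true OR true = true
[1.2.1.1] true AND true AND true AND true = true
[1.2.1.2] false OR false OR false OR true = true
[1.2.1] true AND true = true
[1.2] NOT true = false
[1] exactly-one(true, false) = true
[2] false → true (antecedent false ⇒ implication holds) = true
[root] true AND true = true
Overall: true → awarded

Awarded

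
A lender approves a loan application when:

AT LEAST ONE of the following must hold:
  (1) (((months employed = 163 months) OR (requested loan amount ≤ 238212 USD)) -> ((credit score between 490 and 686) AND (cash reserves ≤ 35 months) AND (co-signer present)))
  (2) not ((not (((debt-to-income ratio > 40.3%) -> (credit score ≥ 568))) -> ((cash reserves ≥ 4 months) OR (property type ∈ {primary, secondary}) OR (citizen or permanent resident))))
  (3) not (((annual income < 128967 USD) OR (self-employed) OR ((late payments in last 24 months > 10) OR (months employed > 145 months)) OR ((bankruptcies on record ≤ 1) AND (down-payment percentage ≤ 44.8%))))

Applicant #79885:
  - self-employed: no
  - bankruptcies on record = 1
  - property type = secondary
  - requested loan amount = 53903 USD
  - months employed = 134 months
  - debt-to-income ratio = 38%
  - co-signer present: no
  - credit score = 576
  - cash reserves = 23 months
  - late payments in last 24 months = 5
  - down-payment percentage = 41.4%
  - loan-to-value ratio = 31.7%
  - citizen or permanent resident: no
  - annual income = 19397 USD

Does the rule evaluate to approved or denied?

Atomic conditions:
  months employed = 163 months: 134 == 163 is false
  requested loan amount ≤ 238212 USD: 53903 ≤ 238212 is true
  credit score between 490 and 686: 576 in [490, 686] is true
  cash reserves ≤ 35 months: 23 ≤ 35 is true
  co-signer present: no → false
  debt-to-income ratio > 40.3%: 38 > 40.3 is false
  credit score ≥ 568: 576 ≥ 568 is true
  cash reserves ≥ 4 months: 23 ≥ 4 is true
  property type ∈ {primary, secondary}: secondary is in the set → true
  citizen or permanent resident: no → false
  annual income < 128967 USD: 19397 < 128967 is true
  self-employed: no → false
  late payments in last 24 months > 10: 5 > 10 is false
  months employed > 145 months: 134 > 145 is false
  bankruptcies on record ≤ 1: 1 ≤ 1 is true
  down-payment percentage ≤ 44.8%: 41.4 ≤ 44.8 is true
Combine:
[1.1] false OR true = true
[1.2] true AND true AND false = false
[1] true → false = false
[2.1.1.1] false → true (antecedent false ⇒ implication holds) = true
[2.1.1] NOT true = false
[2.1.2] true OR true OR false = true
[2.1] false → true (antecedent false ⇒ implication holds) = true
[2] NOT true = false
[3.1.3] false OR false = false
[3.1.4] true AND true = true
[3.1] true OR false OR false OR true = true
[3] NOT true = false
[root] false OR false OR false = false
Overall: false → denied

Denied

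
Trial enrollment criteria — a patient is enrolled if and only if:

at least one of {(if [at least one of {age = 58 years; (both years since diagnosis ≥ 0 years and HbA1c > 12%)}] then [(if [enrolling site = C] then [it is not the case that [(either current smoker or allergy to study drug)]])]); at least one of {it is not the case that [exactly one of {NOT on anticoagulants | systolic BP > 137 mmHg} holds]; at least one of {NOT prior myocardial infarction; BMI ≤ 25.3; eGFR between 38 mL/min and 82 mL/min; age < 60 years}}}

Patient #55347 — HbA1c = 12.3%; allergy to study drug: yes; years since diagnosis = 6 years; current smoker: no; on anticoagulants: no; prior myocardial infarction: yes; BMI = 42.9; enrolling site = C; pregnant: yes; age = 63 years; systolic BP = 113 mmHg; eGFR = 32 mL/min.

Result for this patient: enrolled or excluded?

Atomic conditions:
  age = 58 years: 63 == 58 is false
  years since diagnosis ≥ 0 years: 6 ≥ 0 is true
  HbA1c > 12%: 12.3 > 12 is true
  enrolling site = C: C == C is true
  current smoker: no → false
  allergy to study drug: yes → true
  NOT on anticoagulants: no → true
  systolic BP > 137 mmHg: 113 > 137 is false
  NOT prior myocardial infarction: yes → false
  BMI ≤ 25.3: 42.9 ≤ 25.3 is false
  eGFR between 38 mL/min and 82 mL/min: 32 in [38, 82] is false
  age < 60 years: 63 < 60 is false
Combine:
[1.1.2] true AND true = true
[1.1] false OR true = true
[1.2.2.1] false OR true = true
[1.2.2] NOT true = false
[1.2] true → false = false
[1] true → false = false
[2.1.1] exactly-one(true, false) = true
[2.1] NOT true = false
[2.2] false OR false OR false OR false = false
[2] false OR false = false
[root] false OR false = false
Overall: false → excluded

Excluded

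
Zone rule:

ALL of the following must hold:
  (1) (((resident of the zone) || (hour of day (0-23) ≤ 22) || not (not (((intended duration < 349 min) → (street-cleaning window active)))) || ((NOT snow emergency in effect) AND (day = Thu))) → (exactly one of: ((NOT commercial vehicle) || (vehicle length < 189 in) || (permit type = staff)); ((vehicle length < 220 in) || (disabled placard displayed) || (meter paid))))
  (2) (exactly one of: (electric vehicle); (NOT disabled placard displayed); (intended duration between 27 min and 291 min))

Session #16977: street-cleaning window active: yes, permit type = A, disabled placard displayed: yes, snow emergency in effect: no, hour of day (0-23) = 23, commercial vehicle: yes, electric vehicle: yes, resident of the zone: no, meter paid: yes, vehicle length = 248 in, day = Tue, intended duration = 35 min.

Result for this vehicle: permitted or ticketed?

Ticketed

Atomic conditions:
  resident of the zone: no → false
  hour of day (0-23) ≤ 22: 23 ≤ 22 is false
  intended duration < 349 min: 35 < 349 is true
  street-cleaning window active: yes → true
  NOT snow emergency in effect: no → true
  day = Thu: Tue == Thu is false
  NOT commercial vehicle: yes → false
  vehicle length < 189 in: 248 < 189 is false
  permit type = staff: A == staff is false
  vehicle length < 220 in: 248 < 220 is false
  disabled placard displayed: yes → true
  meter paid: yes → true
  electric vehicle: yes → true
  NOT disabled placard displayed: yes → false
  intended duration between 27 min and 291 min: 35 in [27, 291] is true
Combine:
[1.1.3.1.1] true → true = true
[1.1.3.1] NOT true = false
[1.1.3] NOT false = true
[1.1.4] true AND false = false
[1.1] false OR false OR true OR false = true
[1.2.1] false OR false OR false = false
[1.2.2] false OR true OR true = true
[1.2] exactly-one(false, true) = true
[1] true → true = true
[2] exactly-one(true, false, true) = false
[root] true AND false = false
Overall: false → ticketed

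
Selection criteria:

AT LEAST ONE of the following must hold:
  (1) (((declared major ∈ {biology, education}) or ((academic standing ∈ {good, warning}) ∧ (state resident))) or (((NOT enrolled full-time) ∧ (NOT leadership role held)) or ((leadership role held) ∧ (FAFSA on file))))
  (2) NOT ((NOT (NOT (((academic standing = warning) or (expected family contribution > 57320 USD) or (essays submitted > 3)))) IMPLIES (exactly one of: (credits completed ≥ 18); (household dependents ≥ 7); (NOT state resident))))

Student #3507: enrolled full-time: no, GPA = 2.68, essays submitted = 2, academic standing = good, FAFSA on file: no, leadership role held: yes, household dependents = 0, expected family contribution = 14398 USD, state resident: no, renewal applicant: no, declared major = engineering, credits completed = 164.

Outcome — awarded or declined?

Declined

Atomic conditions:
  declared major ∈ {biology, education}: engineering is not in the set → false
  academic standing ∈ {good, warning}: good is in the set → true
  state resident: no → false
  NOT enrolled full-time: no → true
  NOT leadership role held: yes → false
  leadership role held: yes → true
  FAFSA on file: no → false
  academic standing = warning: good == warning is false
  expected family contribution > 57320 USD: 14398 > 57320 is false
  essays submitted > 3: 2 > 3 is false
  credits completed ≥ 18: 164 ≥ 18 is true
  household dependents ≥ 7: 0 ≥ 7 is false
  NOT state resident: no → true
Combine:
[1.1.2] true AND false = false
[1.1] false OR false = false
[1.2.1] true AND false = false
[1.2.2] true AND false = false
[1.2] false OR false = false
[1] false OR false = false
[2.1.1.1.1] false OR false OR false = false
[2.1.1.1] NOT false = true
[2.1.1] NOT true = false
[2.1.2] exactly-one(true, false, true) = false
[2.1] false → false (antecedent false ⇒ implication holds) = true
[2] NOT true = false
[root] false OR false = false
Overall: false → declined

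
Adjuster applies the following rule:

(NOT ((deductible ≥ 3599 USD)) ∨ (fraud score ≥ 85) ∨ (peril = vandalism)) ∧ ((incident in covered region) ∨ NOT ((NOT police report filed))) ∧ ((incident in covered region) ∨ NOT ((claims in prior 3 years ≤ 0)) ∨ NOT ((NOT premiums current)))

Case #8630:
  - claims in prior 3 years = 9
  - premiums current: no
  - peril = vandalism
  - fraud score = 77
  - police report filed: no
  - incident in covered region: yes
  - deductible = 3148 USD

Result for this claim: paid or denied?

Paid

Atomic conditions:
  deductible ≥ 3599 USD: 3148 ≥ 3599 is false
  fraud score ≥ 85: 77 ≥ 85 is false
  peril = vandalism: vandalism == vandalism is true
  incident in covered region: yes → true
  NOT police report filed: no → true
  claims in prior 3 years ≤ 0: 9 ≤ 0 is false
  NOT premiums current: no → true
Combine:
[1.1] NOT false = true
[1] true OR false OR true = true
[2.2] NOT true = false
[2] true OR false = true
[3.2] NOT false = true
[3.3] NOT true = false
[3] true OR true OR false = true
[root] true AND true AND true = true
Overall: true → paid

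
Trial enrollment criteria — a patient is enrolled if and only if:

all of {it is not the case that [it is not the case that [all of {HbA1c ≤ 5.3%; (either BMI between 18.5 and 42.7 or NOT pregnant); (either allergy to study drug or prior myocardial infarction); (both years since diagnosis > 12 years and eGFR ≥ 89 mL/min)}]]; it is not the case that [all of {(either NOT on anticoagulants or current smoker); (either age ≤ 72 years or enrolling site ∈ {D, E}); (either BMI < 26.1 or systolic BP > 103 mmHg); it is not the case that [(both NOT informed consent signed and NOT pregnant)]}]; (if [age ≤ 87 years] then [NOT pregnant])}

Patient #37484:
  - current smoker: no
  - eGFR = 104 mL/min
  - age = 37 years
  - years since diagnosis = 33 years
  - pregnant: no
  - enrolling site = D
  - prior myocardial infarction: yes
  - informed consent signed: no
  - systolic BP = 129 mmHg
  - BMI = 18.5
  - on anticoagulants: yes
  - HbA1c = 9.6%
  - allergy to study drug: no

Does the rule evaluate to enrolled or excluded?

Atomic conditions:
  HbA1c ≤ 5.3%: 9.6 ≤ 5.3 is false
  BMI between 18.5 and 42.7: 18.5 in [18.5, 42.7] is true
  NOT pregnant: no → true
  allergy to study drug: no → false
  prior myocardial infarction: yes → true
  years since diagnosis > 12 years: 33 > 12 is true
  eGFR ≥ 89 mL/min: 104 ≥ 89 is true
  NOT on anticoagulants: yes → false
  current smoker: no → false
  age ≤ 72 years: 37 ≤ 72 is true
  enrolling site ∈ {D, E}: D is in the set → true
  BMI < 26.1: 18.5 < 26.1 is true
  systolic BP > 103 mmHg: 129 > 103 is true
  NOT informed consent signed: no → true
  age ≤ 87 years: 37 ≤ 87 is true
Combine:
[1.1.1.2] true OR true = true
[1.1.1.3] false OR true = true
[1.1.1.4] true AND true = true
[1.1.1] false AND true AND true AND true = false
[1.1] NOT false = true
[1] NOT true = false
[2.1.1] false OR false = false
[2.1.2] true OR true = true
[2.1.3] true OR true = true
[2.1.4.1] true AND true = true
[2.1.4] NOT true = false
[2.1] false AND true AND true AND false = false
[2] NOT false = true
[3] true → true = true
[root] false AND true AND true = false
Overall: false → excluded

Excluded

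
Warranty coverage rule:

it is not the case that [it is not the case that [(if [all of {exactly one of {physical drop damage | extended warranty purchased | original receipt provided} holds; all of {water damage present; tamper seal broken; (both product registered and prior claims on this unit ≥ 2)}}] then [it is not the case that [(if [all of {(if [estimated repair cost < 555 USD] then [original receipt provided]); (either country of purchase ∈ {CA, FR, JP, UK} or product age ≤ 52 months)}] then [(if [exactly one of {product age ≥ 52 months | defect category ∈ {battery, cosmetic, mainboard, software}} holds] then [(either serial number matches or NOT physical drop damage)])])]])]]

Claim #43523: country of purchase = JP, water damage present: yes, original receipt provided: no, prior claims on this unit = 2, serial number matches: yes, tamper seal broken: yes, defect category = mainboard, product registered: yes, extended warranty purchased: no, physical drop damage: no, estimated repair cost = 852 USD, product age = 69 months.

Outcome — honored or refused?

Atomic conditions:
  physical drop damage: no → false
  extended warranty purchased: no → false
  original receipt provided: no → false
  water damage present: yes → true
  tamper seal broken: yes → true
  product registered: yes → true
  prior claims on this unit ≥ 2: 2 ≥ 2 is true
  estimated repair cost < 555 USD: 852 < 555 is false
  country of purchase ∈ {CA, FR, JP, UK}: JP is in the set → true
  product age ≤ 52 months: 69 ≤ 52 is false
  product age ≥ 52 months: 69 ≥ 52 is true
  defect category ∈ {battery, cosmetic, mainboard, software}: mainboard is in the set → true
  serial number matches: yes → true
  NOT physical drop damage: no → true
Combine:
[1.1.1.1] exactly-one(false, false, false) = false
[1.1.1.2.3] true AND true = true
[1.1.1.2] true AND true AND true = true
[1.1.1] false AND true = false
[1.1.2.1.1.1] false → false (antecedent false ⇒ implication holds) = true
[1.1.2.1.1.2] true OR false = true
[1.1.2.1.1] true AND true = true
[1.1.2.1.2.1] exactly-one(true, true) = false
[1.1.2.1.2.2] true OR true = true
[1.1.2.1.2] false → true (antecedent false ⇒ implication holds) = true
[1.1.2.1] true → true = true
[1.1.2] NOT true = false
[1.1] false → false (antecedent false ⇒ implication holds) = true
[1] NOT true = false
[root] NOT false = true
Overall: true → honored

Honored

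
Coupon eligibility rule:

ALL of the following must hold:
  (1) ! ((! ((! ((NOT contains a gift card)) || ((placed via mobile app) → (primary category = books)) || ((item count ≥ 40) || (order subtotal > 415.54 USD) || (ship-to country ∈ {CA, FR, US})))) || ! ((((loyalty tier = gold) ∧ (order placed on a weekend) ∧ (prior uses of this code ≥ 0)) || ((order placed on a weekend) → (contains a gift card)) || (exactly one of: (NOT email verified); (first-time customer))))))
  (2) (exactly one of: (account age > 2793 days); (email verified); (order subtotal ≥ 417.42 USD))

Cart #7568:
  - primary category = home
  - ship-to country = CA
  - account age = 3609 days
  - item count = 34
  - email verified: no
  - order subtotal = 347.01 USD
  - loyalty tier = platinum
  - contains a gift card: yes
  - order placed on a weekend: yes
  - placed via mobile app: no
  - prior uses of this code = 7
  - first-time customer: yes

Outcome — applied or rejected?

Applied

Atomic conditions:
  NOT contains a gift card: yes → false
  placed via mobile app: no → false
  primary category = books: home == books is false
  item count ≥ 40: 34 ≥ 40 is false
  order subtotal > 415.54 USD: 347.01 > 415.54 is false
  ship-to country ∈ {CA, FR, US}: CA is in the set → true
  loyalty tier = gold: platinum == gold is false
  order placed on a weekend: yes → true
  prior uses of this code ≥ 0: 7 ≥ 0 is true
  contains a gift card: yes → true
  NOT email verified: no → true
  first-time customer: yes → true
  account age > 2793 days: 3609 > 2793 is true
  email verified: no → false
  order subtotal ≥ 417.42 USD: 347.01 ≥ 417.42 is false
Combine:
[1.1.1.1.1] NOT false = true
[1.1.1.1.2] false → false (antecedent false ⇒ implication holds) = true
[1.1.1.1.3] false OR false OR true = true
[1.1.1.1] true OR true OR true = true
[1.1.1] NOT true = false
[1.1.2.1.1] false AND true AND true = false
[1.1.2.1.2] true → true = true
[1.1.2.1.3] exactly-one(true, true) = false
[1.1.2.1] false OR true OR false = true
[1.1.2] NOT true = false
[1.1] false OR false = false
[1] NOT false = true
[2] exactly-one(true, false, false) = true
[root] true AND true = true
Overall: true → applied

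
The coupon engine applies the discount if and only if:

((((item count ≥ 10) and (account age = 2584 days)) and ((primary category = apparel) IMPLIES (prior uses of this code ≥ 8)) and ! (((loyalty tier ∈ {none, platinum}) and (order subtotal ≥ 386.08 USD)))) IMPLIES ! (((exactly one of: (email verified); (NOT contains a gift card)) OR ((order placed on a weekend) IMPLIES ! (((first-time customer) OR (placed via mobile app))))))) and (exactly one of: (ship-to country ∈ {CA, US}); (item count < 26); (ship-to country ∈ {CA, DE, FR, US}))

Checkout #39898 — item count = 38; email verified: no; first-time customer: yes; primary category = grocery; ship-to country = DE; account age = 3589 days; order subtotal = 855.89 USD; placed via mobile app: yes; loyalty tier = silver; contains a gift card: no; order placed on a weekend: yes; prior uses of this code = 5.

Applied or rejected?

Atomic conditions:
  item count ≥ 10: 38 ≥ 10 is true
  account age = 2584 days: 3589 == 2584 is false
  primary category = apparel: grocery == apparel is false
  prior uses of this code ≥ 8: 5 ≥ 8 is false
  loyalty tier ∈ {none, platinum}: silver is not in the set → false
  order subtotal ≥ 386.08 USD: 855.89 ≥ 386.08 is true
  email verified: no → false
  NOT contains a gift card: no → true
  order placed on a weekend: yes → true
  first-time customer: yes → true
  placed via mobile app: yes → true
  ship-to country ∈ {CA, US}: DE is not in the set → false
  item count < 26: 38 < 26 is false
  ship-to country ∈ {CA, DE, FR, US}: DE is in the set → true
Combine:
[1.1.1] true AND false = false
[1.1.2] false → false (antecedent false ⇒ implication holds) = true
[1.1.3.1] false AND true = false
[1.1.3] NOT false = true
[1.1] false AND true AND true = false
[1.2.1.1] exactly-one(false, true) = true
[1.2.1.2.2.1] true OR true = true
[1.2.1.2.2] NOT true = false
[1.2.1.2] true → false = false
[1.2.1] true OR false = true
[1.2] NOT true = false
[1] false → false (antecedent false ⇒ implication holds) = true
[2] exactly-one(false, false, true) = true
[root] true AND true = true
Overall: true → applied

Applied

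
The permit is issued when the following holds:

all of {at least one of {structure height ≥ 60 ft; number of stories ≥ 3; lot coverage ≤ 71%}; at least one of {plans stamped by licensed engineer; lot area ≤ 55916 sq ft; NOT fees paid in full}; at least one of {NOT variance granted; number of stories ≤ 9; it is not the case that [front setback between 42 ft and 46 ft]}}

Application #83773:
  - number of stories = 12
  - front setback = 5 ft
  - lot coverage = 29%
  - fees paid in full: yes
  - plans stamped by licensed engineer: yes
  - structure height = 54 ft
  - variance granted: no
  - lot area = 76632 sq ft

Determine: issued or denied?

Issued

Atomic conditions:
  structure height ≥ 60 ft: 54 ≥ 60 is false
  number of stories ≥ 3: 12 ≥ 3 is true
  lot coverage ≤ 71%: 29 ≤ 71 is true
  plans stamped by licensed engineer: yes → true
  lot area ≤ 55916 sq ft: 76632 ≤ 55916 is false
  NOT fees paid in full: yes → false
  NOT variance granted: no → true
  number of stories ≤ 9: 12 ≤ 9 is false
  front setback between 42 ft and 46 ft: 5 in [42, 46] is false
Combine:
[1] false OR true OR true = true
[2] true OR false OR false = true
[3.3] NOT false = true
[3] true OR false OR true = true
[root] true AND true AND true = true
Overall: true → issued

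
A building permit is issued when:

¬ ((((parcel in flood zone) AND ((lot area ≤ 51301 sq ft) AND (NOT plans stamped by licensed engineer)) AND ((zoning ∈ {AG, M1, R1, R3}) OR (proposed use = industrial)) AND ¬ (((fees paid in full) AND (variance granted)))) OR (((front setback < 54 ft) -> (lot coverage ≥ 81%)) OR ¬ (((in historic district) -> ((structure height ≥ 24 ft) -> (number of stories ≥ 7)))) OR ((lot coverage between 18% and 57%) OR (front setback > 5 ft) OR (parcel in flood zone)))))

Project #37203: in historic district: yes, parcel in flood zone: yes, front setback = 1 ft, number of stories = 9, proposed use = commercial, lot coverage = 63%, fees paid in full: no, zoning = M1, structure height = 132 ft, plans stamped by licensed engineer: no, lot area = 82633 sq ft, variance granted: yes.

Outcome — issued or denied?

Denied

Atomic conditions:
  parcel in flood zone: yes → true
  lot area ≤ 51301 sq ft: 82633 ≤ 51301 is false
  NOT plans stamped by licensed engineer: no → true
  zoning ∈ {AG, M1, R1, R3}: M1 is in the set → true
  proposed use = industrial: commercial == industrial is false
  fees paid in full: no → false
  variance granted: yes → true
  front setback < 54 ft: 1 < 54 is true
  lot coverage ≥ 81%: 63 ≥ 81 is false
  in historic district: yes → true
  structure height ≥ 24 ft: 132 ≥ 24 is true
  number of stories ≥ 7: 9 ≥ 7 is true
  lot coverage between 18% and 57%: 63 in [18, 57] is false
  front setback > 5 ft: 1 > 5 is false
Combine:
[1.1.2] false AND true = false
[1.1.3] true OR false = true
[1.1.4.1] false AND true = false
[1.1.4] NOT false = true
[1.1] true AND false AND true AND true = false
[1.2.1] true → false = false
[1.2.2.1.2] true → true = true
[1.2.2.1] true → true = true
[1.2.2] NOT true = false
[1.2.3] false OR false OR true = true
[1.2] false OR false OR true = true
[1] false OR true = true
[root] NOT true = false
Overall: false → denied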